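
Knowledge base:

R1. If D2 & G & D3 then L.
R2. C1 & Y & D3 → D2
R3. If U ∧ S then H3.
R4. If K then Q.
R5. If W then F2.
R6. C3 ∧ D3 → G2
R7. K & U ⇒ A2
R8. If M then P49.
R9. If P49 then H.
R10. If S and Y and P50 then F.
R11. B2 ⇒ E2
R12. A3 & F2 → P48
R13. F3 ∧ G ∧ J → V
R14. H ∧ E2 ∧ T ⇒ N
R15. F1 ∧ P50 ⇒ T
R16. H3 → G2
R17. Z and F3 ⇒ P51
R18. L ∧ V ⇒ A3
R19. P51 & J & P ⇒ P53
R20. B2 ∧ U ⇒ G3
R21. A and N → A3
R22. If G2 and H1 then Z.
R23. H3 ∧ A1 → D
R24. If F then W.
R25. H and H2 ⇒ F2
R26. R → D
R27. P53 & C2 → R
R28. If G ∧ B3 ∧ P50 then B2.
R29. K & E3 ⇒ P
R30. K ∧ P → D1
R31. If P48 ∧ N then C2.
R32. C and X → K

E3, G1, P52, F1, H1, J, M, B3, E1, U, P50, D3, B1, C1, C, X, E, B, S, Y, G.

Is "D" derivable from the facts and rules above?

No

Forward chaining from the given facts derives: D2, H3, P49, H, F, T, G2, Z, W, B2, K, L, Q, F2, A2, E2, N, G3, P, D1.
Rules concluding D: R23 needs A1; R26 needs R — none of these are established.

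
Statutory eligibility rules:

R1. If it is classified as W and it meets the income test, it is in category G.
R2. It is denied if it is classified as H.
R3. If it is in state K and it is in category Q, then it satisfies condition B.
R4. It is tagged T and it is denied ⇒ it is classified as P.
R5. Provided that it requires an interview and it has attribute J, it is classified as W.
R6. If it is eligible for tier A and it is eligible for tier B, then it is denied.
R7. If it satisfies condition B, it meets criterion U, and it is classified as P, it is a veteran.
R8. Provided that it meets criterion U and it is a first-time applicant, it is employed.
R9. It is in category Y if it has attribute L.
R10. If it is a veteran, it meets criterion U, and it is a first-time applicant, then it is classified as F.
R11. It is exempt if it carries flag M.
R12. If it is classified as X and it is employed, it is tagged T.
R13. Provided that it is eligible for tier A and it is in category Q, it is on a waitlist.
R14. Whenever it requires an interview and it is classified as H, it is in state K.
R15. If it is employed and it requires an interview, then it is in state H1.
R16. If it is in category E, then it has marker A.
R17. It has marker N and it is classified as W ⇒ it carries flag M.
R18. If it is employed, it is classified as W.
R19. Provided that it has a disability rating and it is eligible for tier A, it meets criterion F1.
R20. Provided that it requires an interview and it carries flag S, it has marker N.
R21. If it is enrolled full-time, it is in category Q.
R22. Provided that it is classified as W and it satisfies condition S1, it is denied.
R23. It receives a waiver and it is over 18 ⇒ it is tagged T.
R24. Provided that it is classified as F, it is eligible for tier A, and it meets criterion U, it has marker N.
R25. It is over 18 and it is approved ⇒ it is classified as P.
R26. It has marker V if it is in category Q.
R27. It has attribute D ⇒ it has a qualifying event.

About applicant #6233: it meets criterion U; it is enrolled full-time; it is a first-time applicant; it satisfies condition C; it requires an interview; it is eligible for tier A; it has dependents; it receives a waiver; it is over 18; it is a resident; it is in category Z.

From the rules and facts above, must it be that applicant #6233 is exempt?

Forward chaining from the given facts derives: is employed, is in state H1, is classified as W, is in category Q, is tagged T, has marker V, is on a waitlist.
The only rule concluding "it is exempt" is R11, which needs "it carries flag M"; that is never established.

No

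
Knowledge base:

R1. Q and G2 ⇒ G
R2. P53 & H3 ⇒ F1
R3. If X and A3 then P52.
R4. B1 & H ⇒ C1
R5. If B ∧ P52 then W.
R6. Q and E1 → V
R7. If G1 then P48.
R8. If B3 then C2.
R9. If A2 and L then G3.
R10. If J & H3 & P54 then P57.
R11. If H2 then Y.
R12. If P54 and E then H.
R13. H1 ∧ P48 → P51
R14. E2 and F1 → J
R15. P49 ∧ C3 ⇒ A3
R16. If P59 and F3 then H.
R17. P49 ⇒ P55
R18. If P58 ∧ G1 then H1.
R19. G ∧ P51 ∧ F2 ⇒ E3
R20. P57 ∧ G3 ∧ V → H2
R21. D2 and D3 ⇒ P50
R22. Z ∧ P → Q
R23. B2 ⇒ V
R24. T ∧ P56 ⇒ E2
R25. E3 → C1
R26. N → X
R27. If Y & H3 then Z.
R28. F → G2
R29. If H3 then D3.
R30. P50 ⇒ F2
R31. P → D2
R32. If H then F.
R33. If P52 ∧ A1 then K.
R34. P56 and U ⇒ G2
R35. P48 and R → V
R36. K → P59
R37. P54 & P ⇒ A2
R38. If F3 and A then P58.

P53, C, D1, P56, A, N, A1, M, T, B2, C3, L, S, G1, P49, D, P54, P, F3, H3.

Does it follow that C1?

F1  (by R2: P53, H3)
P48  (by R7: G1)
A3  (by R15: P49, C3)
V  (by R23: B2)
E2  (by R24: T, P56)
X  (by R26: N)
D3  (by R29: H3)
D2  (by R31: P)
A2  (by R37: P54, P)
P58  (by R38: F3, A)
P52  (by R3: X, A3)
G3  (by R9: A2, L)
J  (by R14: E2, F1)
H1  (by R18: P58, G1)
P50  (by R21: D2, D3)
F2  (by R30: P50)
K  (by R33: P52, A1)
P59  (by R36: K)
P57  (by R10: J, H3, P54)
P51  (by R13: H1, P48)
H  (by R16: P59, F3)
H2  (by R20: P57, G3, V)
F  (by R32: H)
Y  (by R11: H2)
Z  (by R27: Y, H3)
G2  (by R28: F)
Q  (by R22: Z, P)
G  (by R1: Q, G2)
E3  (by R19: G, P51, F2)
C1  (by R25: E3)

Yes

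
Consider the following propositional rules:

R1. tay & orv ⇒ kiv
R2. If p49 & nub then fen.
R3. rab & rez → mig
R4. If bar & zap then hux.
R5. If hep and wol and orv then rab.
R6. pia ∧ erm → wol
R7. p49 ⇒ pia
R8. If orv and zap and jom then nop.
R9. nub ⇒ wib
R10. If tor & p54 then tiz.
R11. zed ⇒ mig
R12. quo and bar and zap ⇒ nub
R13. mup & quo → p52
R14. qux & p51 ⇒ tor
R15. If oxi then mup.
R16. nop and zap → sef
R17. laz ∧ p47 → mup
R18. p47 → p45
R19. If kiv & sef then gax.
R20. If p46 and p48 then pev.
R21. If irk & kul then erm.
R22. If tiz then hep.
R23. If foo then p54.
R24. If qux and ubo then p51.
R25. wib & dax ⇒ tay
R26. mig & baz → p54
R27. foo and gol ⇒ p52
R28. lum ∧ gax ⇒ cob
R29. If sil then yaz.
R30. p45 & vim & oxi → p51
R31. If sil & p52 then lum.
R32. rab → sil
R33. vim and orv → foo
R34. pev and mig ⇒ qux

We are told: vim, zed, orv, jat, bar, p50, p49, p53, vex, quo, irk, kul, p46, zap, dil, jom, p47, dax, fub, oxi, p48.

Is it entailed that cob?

pia  (by R7: p49)
nop  (by R8: orv, zap, jom)
mig  (by R11: zed)
nub  (by R12: quo, bar, zap)
mup  (by R15: oxi)
sef  (by R16: nop, zap)
p45  (by R18: p47)
pev  (by R20: p46, p48)
erm  (by R21: irk, kul)
p51  (by R30: p45, vim, oxi)
foo  (by R33: vim, orv)
qux  (by R34: pev, mig)
wol  (by R6: pia, erm)
wib  (by R9: nub)
p52  (by R13: mup, quo)
tor  (by R14: qux, p51)
p54  (by R23: foo)
tay  (by R25: wib, dax)
kiv  (by R1: tay, orv)
tiz  (by R10: tor, p54)
gax  (by R19: kiv, sef)
hep  (by R22: tiz)
rab  (by R5: hep, wol, orv)
sil  (by R32: rab)
lum  (by R31: sil, p52)
cob  (by R28: lum, gax)

Yes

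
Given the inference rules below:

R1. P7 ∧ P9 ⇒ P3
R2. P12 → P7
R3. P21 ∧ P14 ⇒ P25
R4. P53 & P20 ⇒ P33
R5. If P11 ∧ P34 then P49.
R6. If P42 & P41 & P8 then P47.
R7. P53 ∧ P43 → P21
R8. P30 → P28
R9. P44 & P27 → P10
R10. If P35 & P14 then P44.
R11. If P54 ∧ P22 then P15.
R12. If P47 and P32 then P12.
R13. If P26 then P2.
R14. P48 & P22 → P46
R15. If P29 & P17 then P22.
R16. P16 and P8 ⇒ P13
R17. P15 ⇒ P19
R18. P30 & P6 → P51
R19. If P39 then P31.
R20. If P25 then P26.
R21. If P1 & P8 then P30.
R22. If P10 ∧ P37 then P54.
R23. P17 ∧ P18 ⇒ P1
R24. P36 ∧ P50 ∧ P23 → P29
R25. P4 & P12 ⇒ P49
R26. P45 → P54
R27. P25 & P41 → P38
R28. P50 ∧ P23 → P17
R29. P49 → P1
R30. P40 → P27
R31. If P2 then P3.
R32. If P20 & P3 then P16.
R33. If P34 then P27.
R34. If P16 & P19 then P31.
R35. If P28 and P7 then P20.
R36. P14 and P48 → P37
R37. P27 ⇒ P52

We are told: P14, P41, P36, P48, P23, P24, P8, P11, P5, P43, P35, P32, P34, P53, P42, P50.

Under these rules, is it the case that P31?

P49  (by R5: P11, P34)
P47  (by R6: P42, P41, P8)
P21  (by R7: P53, P43)
P44  (by R10: P35, P14)
P12  (by R12: P47, P32)
P29  (by R24: P36, P50, P23)
P17  (by R28: P50, P23)
P1  (by R29: P49)
P27  (by R33: P34)
P37  (by R36: P14, P48)
P7  (by R2: P12)
P25  (by R3: P21, P14)
P10  (by R9: P44, P27)
P22  (by R15: P29, P17)
P26  (by R20: P25)
P30  (by R21: P1, P8)
P54  (by R22: P10, P37)
P28  (by R8: P30)
P15  (by R11: P54, P22)
P2  (by R13: P26)
P19  (by R17: P15)
P3  (by R31: P2)
P20  (by R35: P28, P7)
P16  (by R32: P20, P3)
P31  (by R34: P16, P19)

Yes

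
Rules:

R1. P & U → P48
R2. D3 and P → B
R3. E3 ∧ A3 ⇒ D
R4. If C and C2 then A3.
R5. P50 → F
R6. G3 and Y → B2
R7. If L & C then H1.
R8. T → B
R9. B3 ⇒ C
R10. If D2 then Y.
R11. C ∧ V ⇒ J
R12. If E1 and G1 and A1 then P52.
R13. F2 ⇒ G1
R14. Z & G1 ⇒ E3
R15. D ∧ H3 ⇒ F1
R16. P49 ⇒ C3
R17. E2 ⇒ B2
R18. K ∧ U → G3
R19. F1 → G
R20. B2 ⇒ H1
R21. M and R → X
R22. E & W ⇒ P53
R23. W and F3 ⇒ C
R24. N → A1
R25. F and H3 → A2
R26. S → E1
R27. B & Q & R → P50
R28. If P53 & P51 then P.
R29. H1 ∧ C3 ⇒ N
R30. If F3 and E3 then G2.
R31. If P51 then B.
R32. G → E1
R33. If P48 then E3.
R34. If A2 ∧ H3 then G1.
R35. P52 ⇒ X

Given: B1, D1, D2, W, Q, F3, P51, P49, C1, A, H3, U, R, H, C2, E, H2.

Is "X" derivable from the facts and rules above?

No

Forward chaining from the given facts derives: Y, C3, P53, C, P, B, P48, A3, P50, E3, D, F, F1, G, A2, G2, E1, G1.
Rules concluding X: R21 needs M; R35 needs P52 — none of these are established.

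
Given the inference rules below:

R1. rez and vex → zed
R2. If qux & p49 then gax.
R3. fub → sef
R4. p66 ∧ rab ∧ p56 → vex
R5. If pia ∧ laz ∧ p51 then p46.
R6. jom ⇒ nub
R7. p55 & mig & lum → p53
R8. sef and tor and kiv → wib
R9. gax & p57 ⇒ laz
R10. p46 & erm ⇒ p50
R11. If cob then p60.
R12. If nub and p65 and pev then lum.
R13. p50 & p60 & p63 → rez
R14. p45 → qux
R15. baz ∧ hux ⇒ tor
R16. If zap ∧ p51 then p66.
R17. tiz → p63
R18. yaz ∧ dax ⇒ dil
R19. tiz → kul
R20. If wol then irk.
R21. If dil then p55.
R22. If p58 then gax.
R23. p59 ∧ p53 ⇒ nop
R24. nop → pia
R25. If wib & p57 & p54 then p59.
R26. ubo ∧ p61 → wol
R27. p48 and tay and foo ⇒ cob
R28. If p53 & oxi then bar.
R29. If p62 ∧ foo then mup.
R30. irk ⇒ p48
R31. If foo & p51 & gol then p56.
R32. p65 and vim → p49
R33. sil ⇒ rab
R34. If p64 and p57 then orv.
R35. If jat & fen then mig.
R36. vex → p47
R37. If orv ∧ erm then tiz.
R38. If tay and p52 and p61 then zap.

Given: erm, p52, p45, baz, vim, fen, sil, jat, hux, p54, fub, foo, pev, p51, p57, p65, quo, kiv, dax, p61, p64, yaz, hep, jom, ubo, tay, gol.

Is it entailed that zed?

Yes

sef  (by R3: fub)
nub  (by R6: jom)
lum  (by R12: nub, p65, pev)
qux  (by R14: p45)
tor  (by R15: baz, hux)
dil  (by R18: yaz, dax)
p55  (by R21: dil)
wol  (by R26: ubo, p61)
p56  (by R31: foo, p51, gol)
p49  (by R32: p65, vim)
rab  (by R33: sil)
orv  (by R34: p64, p57)
mig  (by R35: jat, fen)
tiz  (by R37: orv, erm)
zap  (by R38: tay, p52, p61)
gax  (by R2: qux, p49)
p53  (by R7: p55, mig, lum)
wib  (by R8: sef, tor, kiv)
laz  (by R9: gax, p57)
p66  (by R16: zap, p51)
p63  (by R17: tiz)
irk  (by R20: wol)
p59  (by R25: wib, p57, p54)
p48  (by R30: irk)
vex  (by R4: p66, rab, p56)
nop  (by R23: p59, p53)
pia  (by R24: nop)
cob  (by R27: p48, tay, foo)
p46  (by R5: pia, laz, p51)
p50  (by R10: p46, erm)
p60  (by R11: cob)
rez  (by R13: p50, p60, p63)
zed  (by R1: rez, vex)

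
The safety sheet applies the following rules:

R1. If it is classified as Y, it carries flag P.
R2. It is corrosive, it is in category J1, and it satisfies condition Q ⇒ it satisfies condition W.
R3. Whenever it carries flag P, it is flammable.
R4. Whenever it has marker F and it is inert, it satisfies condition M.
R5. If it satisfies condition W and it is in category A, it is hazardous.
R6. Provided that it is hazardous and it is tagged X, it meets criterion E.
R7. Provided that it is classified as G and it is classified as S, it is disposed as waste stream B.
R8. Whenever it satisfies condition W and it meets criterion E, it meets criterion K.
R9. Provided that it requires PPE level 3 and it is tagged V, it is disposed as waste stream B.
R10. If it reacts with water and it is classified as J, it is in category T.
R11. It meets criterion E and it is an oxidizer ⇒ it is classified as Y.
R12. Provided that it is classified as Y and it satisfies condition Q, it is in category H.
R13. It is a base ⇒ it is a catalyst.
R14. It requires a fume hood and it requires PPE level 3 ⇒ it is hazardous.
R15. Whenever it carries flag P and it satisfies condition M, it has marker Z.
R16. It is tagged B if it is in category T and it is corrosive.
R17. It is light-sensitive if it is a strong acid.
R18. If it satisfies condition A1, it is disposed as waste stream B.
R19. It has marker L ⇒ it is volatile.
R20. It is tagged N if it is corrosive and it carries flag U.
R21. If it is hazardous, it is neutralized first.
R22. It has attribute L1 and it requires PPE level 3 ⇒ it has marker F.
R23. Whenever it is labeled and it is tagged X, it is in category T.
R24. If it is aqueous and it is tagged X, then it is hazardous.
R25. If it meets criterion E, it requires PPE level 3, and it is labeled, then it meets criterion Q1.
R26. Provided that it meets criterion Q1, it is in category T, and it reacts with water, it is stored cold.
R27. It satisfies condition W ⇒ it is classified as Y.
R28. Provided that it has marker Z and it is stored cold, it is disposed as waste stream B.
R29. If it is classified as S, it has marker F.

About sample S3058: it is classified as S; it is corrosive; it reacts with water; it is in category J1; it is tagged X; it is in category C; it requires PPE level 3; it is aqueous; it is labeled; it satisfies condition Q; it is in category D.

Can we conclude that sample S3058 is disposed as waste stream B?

Forward chaining from the given facts derives: satisfies condition W, is in category T, is hazardous, is classified as Y, has marker F, carries flag P, is flammable, meets criterion E, meets criterion K, is in category H, is tagged B, is neutralized first, meets criterion Q1, is stored cold.
Rules concluding "it is disposed as waste stream B": R7 needs "it is classified as G"; R9 needs "it is tagged V"; R18 needs "it satisfies condition A1"; R28 needs "it has marker Z" — none of these are established.

No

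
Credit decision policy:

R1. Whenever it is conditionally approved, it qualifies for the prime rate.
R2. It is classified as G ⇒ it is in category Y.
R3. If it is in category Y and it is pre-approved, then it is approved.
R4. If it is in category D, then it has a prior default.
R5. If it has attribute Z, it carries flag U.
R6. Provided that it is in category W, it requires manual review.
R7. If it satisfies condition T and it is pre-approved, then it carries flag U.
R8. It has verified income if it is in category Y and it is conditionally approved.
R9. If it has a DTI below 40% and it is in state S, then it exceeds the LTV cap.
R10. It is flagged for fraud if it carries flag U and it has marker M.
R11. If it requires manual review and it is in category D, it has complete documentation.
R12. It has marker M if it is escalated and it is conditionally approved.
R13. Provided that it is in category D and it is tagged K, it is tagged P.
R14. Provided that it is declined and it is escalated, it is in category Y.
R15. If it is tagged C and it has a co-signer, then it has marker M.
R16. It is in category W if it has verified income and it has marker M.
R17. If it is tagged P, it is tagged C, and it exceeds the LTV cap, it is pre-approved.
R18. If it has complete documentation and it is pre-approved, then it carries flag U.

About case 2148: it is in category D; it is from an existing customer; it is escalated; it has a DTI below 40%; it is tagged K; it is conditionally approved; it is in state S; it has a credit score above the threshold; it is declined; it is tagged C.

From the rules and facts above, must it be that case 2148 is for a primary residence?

No

Forward chaining from the given facts derives: qualifies for the prime rate, has a prior default, exceeds the LTV cap, has marker M, is tagged P, is in category Y, is pre-approved, is approved, has verified income, is in category W, requires manual review, has complete documentation, carries flag U, is flagged for fraud.
No rule has "it is for a primary residence" as its conclusion, and it is not among the given facts.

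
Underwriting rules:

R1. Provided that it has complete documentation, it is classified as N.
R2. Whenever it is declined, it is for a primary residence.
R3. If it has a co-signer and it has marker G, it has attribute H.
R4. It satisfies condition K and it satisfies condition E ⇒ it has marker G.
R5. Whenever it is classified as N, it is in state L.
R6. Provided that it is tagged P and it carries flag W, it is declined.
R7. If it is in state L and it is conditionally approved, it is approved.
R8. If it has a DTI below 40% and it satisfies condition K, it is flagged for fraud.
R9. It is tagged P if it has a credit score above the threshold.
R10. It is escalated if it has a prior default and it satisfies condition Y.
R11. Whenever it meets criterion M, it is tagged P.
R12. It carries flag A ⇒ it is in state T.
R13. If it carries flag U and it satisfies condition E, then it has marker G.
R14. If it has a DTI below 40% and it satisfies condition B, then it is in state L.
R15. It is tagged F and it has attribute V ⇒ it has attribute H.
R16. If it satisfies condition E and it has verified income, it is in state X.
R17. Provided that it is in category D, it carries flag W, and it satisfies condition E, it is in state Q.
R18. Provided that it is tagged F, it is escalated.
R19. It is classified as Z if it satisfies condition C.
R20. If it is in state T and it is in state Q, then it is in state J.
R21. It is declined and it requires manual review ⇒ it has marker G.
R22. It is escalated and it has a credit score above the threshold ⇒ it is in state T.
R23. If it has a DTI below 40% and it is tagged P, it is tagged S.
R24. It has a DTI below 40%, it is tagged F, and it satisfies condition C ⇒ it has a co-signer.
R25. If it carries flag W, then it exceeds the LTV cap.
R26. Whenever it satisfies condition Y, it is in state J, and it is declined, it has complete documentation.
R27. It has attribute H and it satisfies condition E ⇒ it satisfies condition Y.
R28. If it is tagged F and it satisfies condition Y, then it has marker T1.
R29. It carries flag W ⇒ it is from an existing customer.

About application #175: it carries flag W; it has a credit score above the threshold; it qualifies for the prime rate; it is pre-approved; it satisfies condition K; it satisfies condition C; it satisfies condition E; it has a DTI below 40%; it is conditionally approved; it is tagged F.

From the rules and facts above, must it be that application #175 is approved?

No

Forward chaining from the given facts derives: has marker G, is flagged for fraud, is tagged P, is escalated, is classified as Z, is in state T, is tagged S, has a co-signer, exceeds the LTV cap, is from an existing customer, has attribute H, is declined, satisfies condition Y, has marker T1, is for a primary residence.
The only rule concluding "it is approved" is R7, which needs "it is in state L"; that is never established.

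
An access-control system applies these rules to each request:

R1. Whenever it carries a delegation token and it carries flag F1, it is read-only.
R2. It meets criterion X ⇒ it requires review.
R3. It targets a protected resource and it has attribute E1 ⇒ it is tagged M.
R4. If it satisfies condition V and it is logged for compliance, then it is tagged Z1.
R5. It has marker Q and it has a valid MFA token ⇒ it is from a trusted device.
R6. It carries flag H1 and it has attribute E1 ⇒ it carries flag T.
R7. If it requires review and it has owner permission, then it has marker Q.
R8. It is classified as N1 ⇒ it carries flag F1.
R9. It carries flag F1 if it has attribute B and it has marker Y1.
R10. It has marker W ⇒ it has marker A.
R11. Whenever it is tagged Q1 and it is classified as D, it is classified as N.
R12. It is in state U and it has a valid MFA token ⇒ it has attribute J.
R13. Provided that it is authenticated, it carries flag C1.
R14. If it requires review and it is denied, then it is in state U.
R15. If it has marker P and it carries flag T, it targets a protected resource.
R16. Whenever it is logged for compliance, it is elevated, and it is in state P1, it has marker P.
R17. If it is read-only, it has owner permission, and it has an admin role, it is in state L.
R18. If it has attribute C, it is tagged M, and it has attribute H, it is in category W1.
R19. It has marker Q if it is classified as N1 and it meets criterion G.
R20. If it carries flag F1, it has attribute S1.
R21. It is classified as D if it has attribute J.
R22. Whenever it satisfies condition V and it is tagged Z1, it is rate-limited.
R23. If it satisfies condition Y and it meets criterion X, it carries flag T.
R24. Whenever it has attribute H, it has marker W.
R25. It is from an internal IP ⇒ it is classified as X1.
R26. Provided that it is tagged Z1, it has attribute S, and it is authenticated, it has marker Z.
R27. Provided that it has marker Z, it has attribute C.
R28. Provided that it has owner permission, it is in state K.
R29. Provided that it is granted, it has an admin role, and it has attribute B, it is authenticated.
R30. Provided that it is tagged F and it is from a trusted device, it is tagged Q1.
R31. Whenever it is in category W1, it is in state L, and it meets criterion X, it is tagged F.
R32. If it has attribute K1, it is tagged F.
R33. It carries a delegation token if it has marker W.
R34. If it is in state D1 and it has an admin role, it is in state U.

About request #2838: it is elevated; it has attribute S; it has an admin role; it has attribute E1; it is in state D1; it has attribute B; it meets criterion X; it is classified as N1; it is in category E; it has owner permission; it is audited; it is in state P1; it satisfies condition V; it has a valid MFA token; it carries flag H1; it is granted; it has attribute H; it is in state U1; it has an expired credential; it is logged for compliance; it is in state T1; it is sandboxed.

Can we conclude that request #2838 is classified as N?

Yes

By R2 (it meets criterion X): it requires review.
By R4 (it satisfies condition V, it is logged for compliance): it is tagged Z1.
By R6 (it carries flag H1, it has attribute E1): it carries flag T.
By R7 (it requires review, it has owner permission): it has marker Q.
By R8 (it is classified as N1): it carries flag F1.
By R16 (it is logged for compliance, it is elevated, it is in state P1): it has marker P.
By R24 (it has attribute H): it has marker W.
By R29 (it is granted, it has an admin role, it has attribute B): it is authenticated.
By R33 (it has marker W): it carries a delegation token.
By R34 (it is in state D1, it has an admin role): it is in state U.
By R1 (it carries a delegation token, it carries flag F1): it is read-only.
By R5 (it has marker Q, it has a valid MFA token): it is from a trusted device.
By R12 (it is in state U, it has a valid MFA token): it has attribute J.
By R15 (it has marker P, it carries flag T): it targets a protected resource.
By R17 (it is read-only, it has owner permission, it has an admin role): it is in state L.
By R21 (it has attribute J): it is classified as D.
By R26 (it is tagged Z1, it has attribute S, it is authenticated): it has marker Z.
By R27 (it has marker Z): it has attribute C.
By R3 (it targets a protected resource, it has attribute E1): it is tagged M.
By R18 (it has attribute C, it is tagged M, it has attribute H): it is in category W1.
By R31 (it is in category W1, it is in state L, it meets criterion X): it is tagged F.
By R30 (it is tagged F, it is from a trusted device): it is tagged Q1.
By R11 (it is tagged Q1, it is classified as D): it is classified as N.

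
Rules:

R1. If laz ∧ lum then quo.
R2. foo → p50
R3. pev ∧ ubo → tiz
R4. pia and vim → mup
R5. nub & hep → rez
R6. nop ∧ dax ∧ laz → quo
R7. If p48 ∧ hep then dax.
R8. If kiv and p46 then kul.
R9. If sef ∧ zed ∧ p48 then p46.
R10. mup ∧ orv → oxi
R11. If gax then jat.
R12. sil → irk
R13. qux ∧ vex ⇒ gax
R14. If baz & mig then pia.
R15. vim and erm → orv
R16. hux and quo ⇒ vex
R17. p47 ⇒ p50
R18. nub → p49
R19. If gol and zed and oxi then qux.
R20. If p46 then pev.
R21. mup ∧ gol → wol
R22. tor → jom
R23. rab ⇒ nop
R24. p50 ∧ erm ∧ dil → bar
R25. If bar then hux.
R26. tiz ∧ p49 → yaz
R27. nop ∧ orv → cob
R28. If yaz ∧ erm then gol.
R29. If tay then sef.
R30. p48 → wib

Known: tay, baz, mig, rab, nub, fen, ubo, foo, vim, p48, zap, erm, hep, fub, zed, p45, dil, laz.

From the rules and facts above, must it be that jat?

p50  (by R2: foo)
dax  (by R7: p48, hep)
pia  (by R14: baz, mig)
orv  (by R15: vim, erm)
p49  (by R18: nub)
nop  (by R23: rab)
bar  (by R24: p50, erm, dil)
hux  (by R25: bar)
sef  (by R29: tay)
mup  (by R4: pia, vim)
quo  (by R6: nop, dax, laz)
p46  (by R9: sef, zed, p48)
oxi  (by R10: mup, orv)
vex  (by R16: hux, quo)
pev  (by R20: p46)
tiz  (by R3: pev, ubo)
yaz  (by R26: tiz, p49)
gol  (by R28: yaz, erm)
qux  (by R19: gol, zed, oxi)
gax  (by R13: qux, vex)
jat  (by R11: gax)

Yes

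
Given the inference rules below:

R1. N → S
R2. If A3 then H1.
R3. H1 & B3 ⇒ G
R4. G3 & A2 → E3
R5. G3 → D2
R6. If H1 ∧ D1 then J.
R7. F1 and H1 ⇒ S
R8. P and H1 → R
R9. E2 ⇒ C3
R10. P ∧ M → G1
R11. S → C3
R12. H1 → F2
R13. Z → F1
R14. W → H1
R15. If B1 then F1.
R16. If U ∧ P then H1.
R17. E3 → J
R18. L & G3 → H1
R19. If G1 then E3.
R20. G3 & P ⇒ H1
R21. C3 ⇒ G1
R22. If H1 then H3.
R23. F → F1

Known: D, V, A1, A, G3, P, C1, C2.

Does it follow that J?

No

Forward chaining from the given facts derives: D2, H1, H3, R, F2.
Rules concluding J: R6 needs D1; R17 needs E3 — none of these are established.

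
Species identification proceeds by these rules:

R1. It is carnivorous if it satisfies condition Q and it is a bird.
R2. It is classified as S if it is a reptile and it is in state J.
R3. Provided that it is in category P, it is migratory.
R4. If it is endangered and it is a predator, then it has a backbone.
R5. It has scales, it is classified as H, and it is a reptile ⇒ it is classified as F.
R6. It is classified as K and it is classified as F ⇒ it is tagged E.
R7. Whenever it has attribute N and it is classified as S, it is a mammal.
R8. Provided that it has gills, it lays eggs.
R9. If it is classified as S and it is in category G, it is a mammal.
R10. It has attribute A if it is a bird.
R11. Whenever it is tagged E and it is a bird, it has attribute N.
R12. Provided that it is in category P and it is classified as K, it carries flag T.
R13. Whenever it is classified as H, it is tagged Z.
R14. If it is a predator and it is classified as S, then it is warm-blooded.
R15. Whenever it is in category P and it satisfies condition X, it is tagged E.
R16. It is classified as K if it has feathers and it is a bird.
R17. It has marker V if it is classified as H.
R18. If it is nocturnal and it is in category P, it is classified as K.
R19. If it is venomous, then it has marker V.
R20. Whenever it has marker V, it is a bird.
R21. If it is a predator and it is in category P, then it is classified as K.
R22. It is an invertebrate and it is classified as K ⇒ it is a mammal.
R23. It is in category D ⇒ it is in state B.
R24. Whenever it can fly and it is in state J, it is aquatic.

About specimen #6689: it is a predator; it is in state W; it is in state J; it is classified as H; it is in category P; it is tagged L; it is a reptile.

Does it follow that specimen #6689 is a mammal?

No

Forward chaining from the given facts derives: is classified as S, is migratory, is tagged Z, is warm-blooded, has marker V, is a bird, is classified as K, has attribute A, carries flag T.
Rules concluding "it is a mammal": R7 needs "it has attribute N"; R9 needs "it is in category G"; R22 needs "it is an invertebrate" — none of these are established.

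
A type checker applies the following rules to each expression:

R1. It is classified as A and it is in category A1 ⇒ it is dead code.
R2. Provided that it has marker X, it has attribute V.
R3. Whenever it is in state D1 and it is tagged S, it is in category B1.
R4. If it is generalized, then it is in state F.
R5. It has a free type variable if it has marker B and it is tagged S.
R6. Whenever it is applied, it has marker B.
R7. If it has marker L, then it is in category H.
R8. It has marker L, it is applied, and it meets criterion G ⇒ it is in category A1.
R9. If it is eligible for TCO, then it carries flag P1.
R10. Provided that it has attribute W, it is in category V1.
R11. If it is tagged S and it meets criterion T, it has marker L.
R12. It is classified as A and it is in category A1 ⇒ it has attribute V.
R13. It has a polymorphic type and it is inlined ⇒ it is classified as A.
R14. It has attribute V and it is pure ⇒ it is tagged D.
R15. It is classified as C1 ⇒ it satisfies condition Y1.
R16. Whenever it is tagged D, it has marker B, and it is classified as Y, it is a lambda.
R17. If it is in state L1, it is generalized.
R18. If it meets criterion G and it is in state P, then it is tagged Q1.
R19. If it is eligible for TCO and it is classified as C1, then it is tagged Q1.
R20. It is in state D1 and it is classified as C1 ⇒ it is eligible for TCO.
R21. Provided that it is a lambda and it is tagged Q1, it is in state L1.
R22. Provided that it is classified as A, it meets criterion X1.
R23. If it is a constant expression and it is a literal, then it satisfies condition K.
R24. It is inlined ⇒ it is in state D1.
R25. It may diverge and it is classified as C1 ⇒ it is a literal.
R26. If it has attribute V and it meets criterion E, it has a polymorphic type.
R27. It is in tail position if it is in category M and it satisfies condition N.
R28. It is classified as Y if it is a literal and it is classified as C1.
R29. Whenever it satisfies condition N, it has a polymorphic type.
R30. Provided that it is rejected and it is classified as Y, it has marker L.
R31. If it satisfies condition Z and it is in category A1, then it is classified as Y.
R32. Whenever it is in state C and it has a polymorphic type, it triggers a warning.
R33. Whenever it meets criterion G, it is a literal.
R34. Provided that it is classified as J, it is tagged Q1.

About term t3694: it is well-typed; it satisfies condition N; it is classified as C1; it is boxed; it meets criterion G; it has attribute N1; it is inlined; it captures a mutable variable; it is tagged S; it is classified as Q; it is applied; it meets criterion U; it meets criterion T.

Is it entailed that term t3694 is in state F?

Forward chaining from the given facts derives: has marker B, has marker L, satisfies condition Y1, is in state D1, has a polymorphic type, is a literal, is in category B1, has a free type variable, is in category H, is in category A1, is classified as A, is eligible for TCO, meets criterion X1, is classified as Y, is dead code, carries flag P1, has attribute V, is tagged Q1.
The only rule concluding "it is in state F" is R4, which needs "it is generalized"; that is never established.

No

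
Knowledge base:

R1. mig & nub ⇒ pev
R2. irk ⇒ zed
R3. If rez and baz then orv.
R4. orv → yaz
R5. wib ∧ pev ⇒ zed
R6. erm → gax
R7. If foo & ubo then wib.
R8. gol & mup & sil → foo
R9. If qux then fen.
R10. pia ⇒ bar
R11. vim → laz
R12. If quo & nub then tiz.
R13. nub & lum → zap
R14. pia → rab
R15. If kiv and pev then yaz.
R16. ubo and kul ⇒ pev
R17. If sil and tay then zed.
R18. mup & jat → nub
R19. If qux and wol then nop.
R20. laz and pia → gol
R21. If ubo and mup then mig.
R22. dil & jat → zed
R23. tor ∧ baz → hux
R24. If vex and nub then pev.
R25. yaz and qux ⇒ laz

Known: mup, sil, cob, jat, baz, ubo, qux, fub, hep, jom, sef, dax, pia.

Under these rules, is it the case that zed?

No

Forward chaining from the given facts derives: fen, bar, rab, nub, mig, pev.
Rules concluding zed: R2 needs irk; R5 needs wib; R17 needs tay; R22 needs dil — none of these are established.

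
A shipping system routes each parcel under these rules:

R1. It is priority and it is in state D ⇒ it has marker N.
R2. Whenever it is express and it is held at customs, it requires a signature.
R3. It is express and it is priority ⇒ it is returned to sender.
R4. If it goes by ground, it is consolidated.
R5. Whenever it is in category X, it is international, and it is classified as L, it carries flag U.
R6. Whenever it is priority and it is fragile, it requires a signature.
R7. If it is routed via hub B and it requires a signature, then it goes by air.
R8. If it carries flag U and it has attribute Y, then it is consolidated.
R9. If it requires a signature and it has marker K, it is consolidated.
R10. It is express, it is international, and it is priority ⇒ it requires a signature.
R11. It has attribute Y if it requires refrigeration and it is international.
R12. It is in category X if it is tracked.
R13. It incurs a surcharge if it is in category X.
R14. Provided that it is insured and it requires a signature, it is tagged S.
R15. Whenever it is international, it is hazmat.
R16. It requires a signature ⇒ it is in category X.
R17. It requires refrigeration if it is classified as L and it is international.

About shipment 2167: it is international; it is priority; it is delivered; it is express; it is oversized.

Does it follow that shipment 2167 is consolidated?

Forward chaining from the given facts derives: is returned to sender, requires a signature, is hazmat, is in category X, incurs a surcharge.
Rules concluding "it is consolidated": R4 needs "it goes by ground"; R8 needs "it carries flag U"; R9 needs "it has marker K" — none of these are established.

No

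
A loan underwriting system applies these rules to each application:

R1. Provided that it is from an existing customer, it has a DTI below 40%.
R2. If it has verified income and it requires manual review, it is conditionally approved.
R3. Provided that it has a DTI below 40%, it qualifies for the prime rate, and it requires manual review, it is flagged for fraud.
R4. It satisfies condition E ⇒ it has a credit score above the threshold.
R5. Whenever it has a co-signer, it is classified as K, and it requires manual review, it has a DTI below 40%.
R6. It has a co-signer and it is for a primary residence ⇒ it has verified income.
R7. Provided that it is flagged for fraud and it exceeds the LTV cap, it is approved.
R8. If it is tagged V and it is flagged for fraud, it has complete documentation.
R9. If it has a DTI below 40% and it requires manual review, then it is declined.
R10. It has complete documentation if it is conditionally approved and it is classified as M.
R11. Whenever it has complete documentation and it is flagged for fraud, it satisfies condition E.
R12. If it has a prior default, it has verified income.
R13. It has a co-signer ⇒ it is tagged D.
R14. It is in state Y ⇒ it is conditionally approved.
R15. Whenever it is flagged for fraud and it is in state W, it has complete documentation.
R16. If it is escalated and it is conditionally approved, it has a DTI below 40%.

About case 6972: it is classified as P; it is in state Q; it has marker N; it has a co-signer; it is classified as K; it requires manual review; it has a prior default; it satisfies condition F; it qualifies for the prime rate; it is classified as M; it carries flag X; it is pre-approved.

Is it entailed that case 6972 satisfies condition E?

By R5 (it has a co-signer, it is classified as K, it requires manual review): it has a DTI below 40%.
By R12 (it has a prior default): it has verified income.
By R2 (it has verified income, it requires manual review): it is conditionally approved.
By R3 (it has a DTI below 40%, it qualifies for the prime rate, it requires manual review): it is flagged for fraud.
By R10 (it is conditionally approved, it is classified as M): it has complete documentation.
By R11 (it has complete documentation, it is flagged for fraud): it satisfies condition E.

Yes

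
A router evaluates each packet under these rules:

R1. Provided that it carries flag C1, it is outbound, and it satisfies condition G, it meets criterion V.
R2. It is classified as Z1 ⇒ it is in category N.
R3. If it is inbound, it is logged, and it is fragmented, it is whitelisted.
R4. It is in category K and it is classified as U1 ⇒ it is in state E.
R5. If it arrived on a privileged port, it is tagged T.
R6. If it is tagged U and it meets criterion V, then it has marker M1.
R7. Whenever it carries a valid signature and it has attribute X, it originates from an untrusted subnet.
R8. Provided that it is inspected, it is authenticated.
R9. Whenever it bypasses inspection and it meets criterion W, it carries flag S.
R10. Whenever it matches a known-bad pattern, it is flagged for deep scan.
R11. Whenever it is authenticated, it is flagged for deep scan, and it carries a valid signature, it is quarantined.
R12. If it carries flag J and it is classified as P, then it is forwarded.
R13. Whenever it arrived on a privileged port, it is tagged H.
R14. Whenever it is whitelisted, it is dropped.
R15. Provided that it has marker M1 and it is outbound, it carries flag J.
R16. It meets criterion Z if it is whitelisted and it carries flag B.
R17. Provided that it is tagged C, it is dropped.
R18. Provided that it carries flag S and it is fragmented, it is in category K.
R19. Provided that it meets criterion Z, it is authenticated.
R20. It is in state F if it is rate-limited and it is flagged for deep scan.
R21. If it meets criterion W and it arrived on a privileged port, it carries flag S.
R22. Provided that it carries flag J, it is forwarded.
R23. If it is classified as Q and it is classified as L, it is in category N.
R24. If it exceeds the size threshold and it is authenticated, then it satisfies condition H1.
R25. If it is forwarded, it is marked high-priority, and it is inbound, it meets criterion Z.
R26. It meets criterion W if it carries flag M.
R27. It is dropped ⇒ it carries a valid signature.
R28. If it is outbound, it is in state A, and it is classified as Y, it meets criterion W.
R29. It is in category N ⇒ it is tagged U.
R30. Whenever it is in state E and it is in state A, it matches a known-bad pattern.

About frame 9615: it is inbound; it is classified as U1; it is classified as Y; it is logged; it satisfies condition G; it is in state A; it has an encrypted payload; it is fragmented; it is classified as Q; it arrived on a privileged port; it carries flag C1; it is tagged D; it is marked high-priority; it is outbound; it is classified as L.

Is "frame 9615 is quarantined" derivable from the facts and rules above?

By R1 (it carries flag C1, it is outbound, it satisfies condition G): it meets criterion V.
By R3 (it is inbound, it is logged, it is fragmented): it is whitelisted.
By R14 (it is whitelisted): it is dropped.
By R23 (it is classified as Q, it is classified as L): it is in category N.
By R27 (it is dropped): it carries a valid signature.
By R28 (it is outbound, it is in state A, it is classified as Y): it meets criterion W.
By R29 (it is in category N): it is tagged U.
By R6 (it is tagged U, it meets criterion V): it has marker M1.
By R15 (it has marker M1, it is outbound): it carries flag J.
By R21 (it meets criterion W, it arrived on a privileged port): it carries flag S.
By R22 (it carries flag J): it is forwarded.
By R25 (it is forwarded, it is marked high-priority, it is inbound): it meets criterion Z.
By R18 (it carries flag S, it is fragmented): it is in category K.
By R19 (it meets criterion Z): it is authenticated.
By R4 (it is in category K, it is classified as U1): it is in state E.
By R30 (it is in state E, it is in state A): it matches a known-bad pattern.
By R10 (it matches a known-bad pattern): it is flagged for deep scan.
By R11 (it is authenticated, it is flagged for deep scan, it carries a valid signature): it is quarantined.

Yes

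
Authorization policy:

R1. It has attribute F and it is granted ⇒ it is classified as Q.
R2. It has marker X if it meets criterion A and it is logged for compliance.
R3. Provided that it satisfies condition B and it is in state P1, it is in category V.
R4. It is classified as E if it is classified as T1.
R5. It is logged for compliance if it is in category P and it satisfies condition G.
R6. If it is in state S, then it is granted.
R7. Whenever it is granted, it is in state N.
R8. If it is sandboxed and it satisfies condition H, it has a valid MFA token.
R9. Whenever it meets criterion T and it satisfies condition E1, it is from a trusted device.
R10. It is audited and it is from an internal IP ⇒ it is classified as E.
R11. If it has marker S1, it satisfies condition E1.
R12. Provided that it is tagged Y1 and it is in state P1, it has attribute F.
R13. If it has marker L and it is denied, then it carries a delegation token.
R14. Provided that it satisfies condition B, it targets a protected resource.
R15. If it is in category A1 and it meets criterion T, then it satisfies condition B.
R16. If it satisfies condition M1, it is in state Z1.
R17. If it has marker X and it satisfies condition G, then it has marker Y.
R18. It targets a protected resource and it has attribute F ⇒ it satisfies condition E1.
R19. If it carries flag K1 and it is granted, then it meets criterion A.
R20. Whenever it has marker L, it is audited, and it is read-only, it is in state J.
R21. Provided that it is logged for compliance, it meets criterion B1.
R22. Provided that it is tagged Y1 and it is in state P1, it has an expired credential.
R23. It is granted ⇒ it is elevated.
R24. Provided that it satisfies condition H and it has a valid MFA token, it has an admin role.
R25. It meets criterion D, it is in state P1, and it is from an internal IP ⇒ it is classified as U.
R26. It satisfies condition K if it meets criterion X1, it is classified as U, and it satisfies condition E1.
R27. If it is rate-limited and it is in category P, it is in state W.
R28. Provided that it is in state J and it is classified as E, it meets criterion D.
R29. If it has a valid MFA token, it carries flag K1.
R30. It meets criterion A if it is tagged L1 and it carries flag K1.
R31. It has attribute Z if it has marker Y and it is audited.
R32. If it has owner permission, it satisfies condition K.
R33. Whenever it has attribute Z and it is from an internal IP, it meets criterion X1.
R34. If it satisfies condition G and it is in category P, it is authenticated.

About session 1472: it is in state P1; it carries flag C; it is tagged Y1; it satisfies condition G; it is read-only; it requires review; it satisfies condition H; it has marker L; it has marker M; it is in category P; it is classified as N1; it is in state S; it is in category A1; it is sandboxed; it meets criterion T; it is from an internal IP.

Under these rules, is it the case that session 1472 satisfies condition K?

No

Forward chaining from the given facts derives: is logged for compliance, is granted, is in state N, has a valid MFA token, has attribute F, satisfies condition B, meets criterion B1, has an expired credential, is elevated, has an admin role, carries flag K1, is authenticated, is classified as Q, is in category V, targets a protected resource, satisfies condition E1, meets criterion A, has marker X, is from a trusted device, has marker Y.
Rules concluding "it satisfies condition K": R26 needs "it meets criterion X1"; R32 needs "it has owner permission" — none of these are established.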